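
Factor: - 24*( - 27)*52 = 33696 = 2^5*3^4* 13^1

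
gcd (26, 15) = 1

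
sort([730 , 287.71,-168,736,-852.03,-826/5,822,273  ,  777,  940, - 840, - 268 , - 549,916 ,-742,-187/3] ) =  [ - 852.03, - 840,-742,-549,-268,-168,-826/5,  -  187/3,273,287.71, 730,736, 777, 822, 916, 940] 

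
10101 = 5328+4773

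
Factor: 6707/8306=2^ (-1 )*19^1*353^1*4153^( - 1)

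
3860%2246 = 1614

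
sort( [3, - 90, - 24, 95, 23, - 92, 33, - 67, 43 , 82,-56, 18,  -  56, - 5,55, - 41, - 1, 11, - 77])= [ - 92, - 90, - 77, - 67, - 56,-56, - 41,- 24, - 5,- 1, 3,11,  18,  23, 33,43, 55, 82, 95]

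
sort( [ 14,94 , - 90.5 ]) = [ - 90.5,14,94] 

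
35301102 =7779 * 4538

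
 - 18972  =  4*( - 4743 )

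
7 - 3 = 4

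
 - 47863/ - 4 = 47863/4 = 11965.75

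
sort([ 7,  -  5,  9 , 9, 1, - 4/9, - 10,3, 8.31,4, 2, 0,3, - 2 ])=[ - 10, - 5,  -  2,-4/9, 0,1, 2, 3,3,4, 7,8.31, 9, 9 ]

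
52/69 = 52/69 = 0.75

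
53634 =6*8939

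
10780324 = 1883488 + 8896836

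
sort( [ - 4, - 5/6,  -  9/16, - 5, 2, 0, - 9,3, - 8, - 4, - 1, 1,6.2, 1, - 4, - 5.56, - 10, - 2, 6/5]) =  [- 10, - 9 , - 8,  -  5.56, - 5,-4, - 4, - 4, - 2, - 1, - 5/6 , - 9/16,0,  1, 1,6/5 , 2, 3, 6.2]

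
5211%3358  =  1853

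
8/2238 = 4/1119 = 0.00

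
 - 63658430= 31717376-95375806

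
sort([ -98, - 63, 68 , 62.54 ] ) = [ - 98, -63, 62.54, 68]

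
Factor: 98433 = 3^2*10937^1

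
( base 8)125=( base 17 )50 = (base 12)71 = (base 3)10011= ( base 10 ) 85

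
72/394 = 36/197 = 0.18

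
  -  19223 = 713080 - 732303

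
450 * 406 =182700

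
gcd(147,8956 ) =1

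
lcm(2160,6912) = 34560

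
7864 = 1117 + 6747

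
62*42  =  2604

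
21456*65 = 1394640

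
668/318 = 2+16/159 = 2.10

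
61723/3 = 20574+1/3 = 20574.33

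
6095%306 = 281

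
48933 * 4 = 195732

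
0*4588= 0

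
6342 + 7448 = 13790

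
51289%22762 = 5765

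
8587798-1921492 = 6666306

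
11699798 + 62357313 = 74057111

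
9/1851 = 3/617 = 0.00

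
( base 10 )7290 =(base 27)a00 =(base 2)1110001111010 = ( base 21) gb3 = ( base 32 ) 73Q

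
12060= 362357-350297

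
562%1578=562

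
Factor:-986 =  -2^1*17^1*29^1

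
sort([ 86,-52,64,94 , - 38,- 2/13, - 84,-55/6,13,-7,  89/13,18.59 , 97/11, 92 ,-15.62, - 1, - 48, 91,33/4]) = [ - 84, - 52,-48,-38, - 15.62, - 55/6, - 7, - 1, - 2/13, 89/13 , 33/4,97/11,13,  18.59,64,86,91,92, 94]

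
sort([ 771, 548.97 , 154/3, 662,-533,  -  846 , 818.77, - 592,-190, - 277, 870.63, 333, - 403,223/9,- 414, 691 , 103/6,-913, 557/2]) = [ - 913,-846, - 592, - 533, - 414, - 403, -277, - 190, 103/6,  223/9 , 154/3,  557/2, 333,  548.97,662, 691,771,  818.77, 870.63]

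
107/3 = 35 + 2/3 = 35.67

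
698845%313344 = 72157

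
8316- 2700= 5616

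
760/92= 190/23 = 8.26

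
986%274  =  164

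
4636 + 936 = 5572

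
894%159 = 99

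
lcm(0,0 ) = 0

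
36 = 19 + 17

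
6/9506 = 3/4753= 0.00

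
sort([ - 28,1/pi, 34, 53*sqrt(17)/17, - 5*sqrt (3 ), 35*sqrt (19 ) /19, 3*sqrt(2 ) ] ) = [ -28, - 5*sqrt( 3), 1/pi,3*sqrt(2),35*sqrt( 19)/19,53*sqrt(17)/17 , 34 ]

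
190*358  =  68020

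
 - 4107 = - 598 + -3509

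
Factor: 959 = 7^1*137^1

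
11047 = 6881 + 4166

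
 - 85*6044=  - 513740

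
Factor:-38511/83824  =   - 2^( - 4 )*3^2*11^1*13^( - 2 ) *31^( -1 )*389^1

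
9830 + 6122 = 15952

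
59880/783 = 76 + 124/261=76.48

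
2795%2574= 221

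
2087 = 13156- 11069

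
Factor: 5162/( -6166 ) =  - 2581/3083 = -29^1*89^1*3083^( - 1) 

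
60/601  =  60/601= 0.10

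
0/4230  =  0=0.00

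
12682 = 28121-15439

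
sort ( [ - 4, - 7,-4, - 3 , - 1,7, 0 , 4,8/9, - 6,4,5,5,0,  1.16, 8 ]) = [ - 7, - 6 ,-4, - 4, - 3 , - 1 , 0,  0,8/9  ,  1.16, 4,4,  5, 5,7,8 ]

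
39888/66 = 604 + 4/11 = 604.36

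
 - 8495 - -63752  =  55257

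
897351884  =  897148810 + 203074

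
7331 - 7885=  - 554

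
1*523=523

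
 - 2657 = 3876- 6533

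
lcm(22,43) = 946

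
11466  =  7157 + 4309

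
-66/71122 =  - 33/35561= - 0.00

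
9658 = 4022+5636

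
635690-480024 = 155666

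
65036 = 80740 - 15704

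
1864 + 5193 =7057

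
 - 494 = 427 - 921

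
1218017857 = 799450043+418567814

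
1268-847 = 421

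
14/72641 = 14/72641 = 0.00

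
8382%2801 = 2780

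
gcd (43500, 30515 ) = 5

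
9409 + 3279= 12688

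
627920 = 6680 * 94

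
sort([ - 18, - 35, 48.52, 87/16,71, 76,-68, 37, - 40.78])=[ - 68,  -  40.78, - 35, - 18, 87/16,37 , 48.52, 71,76 ] 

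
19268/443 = 43+219/443=43.49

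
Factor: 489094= 2^1 * 244547^1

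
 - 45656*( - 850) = 38807600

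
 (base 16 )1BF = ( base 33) DI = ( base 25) hm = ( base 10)447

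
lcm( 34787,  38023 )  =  1634989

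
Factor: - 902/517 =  - 82/47 = - 2^1 * 41^1 *47^(  -  1)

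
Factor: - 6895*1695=-3^1*5^2*7^1*113^1*197^1=- 11687025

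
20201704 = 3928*5143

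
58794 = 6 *9799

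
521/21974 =521/21974  =  0.02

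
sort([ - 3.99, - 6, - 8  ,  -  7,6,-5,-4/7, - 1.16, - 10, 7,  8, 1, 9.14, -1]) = [ - 10 ,- 8, - 7, - 6, - 5,  -  3.99 , - 1.16, - 1, - 4/7,1 , 6,7,8,  9.14] 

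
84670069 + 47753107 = 132423176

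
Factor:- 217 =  - 7^1 * 31^1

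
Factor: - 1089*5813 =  - 6330357 = - 3^2*11^2 * 5813^1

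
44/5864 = 11/1466 = 0.01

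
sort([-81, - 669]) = [-669,- 81] 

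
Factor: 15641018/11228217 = 2^1*3^( - 1) * 7^( - 1)*11^( - 1)*13^(-1) * 59^1*83^1 * 1597^1 *3739^ ( - 1)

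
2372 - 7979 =-5607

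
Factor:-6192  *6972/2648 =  - 5396328/331 = -  2^3*3^3*7^1 *43^1*83^1*331^( - 1) 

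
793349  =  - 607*( - 1307 )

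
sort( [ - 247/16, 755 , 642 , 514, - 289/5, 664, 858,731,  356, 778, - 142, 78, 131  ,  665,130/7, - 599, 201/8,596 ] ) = [ - 599, - 142,-289/5,-247/16, 130/7,  201/8,78 , 131,356, 514,596,642 , 664,665, 731, 755, 778, 858 ]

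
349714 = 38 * 9203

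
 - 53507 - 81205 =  - 134712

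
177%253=177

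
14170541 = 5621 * 2521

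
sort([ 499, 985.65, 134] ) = [134, 499, 985.65] 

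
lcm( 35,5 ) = 35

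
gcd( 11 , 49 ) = 1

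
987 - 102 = 885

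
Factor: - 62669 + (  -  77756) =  - 140425 = - 5^2*41^1 *137^1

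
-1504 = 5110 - 6614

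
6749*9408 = 63494592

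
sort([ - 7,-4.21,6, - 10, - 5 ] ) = [- 10, - 7, - 5, - 4.21,6] 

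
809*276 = 223284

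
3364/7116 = 841/1779 = 0.47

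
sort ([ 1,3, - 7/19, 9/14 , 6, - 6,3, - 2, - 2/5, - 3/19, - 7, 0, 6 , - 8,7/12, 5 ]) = [- 8, - 7, - 6, - 2, - 2/5, - 7/19, - 3/19,0,7/12,9/14,1 , 3, 3, 5,6,6] 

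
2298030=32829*70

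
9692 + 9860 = 19552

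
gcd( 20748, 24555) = 3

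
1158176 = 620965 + 537211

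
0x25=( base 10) 37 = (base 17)23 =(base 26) 1b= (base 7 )52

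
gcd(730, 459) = 1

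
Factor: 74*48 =2^5*3^1 * 37^1 =3552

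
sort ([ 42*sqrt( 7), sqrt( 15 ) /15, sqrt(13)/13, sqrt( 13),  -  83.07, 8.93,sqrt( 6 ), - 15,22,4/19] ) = [ - 83.07, - 15, 4/19, sqrt( 15)/15,sqrt( 13)/13,sqrt( 6), sqrt( 13), 8.93, 22,42*sqrt( 7) ] 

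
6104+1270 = 7374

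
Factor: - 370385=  - 5^1*74077^1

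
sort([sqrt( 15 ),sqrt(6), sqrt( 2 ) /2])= [ sqrt(2 )/2, sqrt( 6 ), sqrt(15 ) ]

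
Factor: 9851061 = 3^1*11^1* 23^1*12979^1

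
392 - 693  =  -301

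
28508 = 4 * 7127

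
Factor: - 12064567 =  - 12064567^1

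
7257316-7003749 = 253567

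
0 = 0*284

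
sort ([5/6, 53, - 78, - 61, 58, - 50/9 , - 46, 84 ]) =[ - 78, - 61, - 46, - 50/9, 5/6, 53,58, 84 ] 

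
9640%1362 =106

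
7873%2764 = 2345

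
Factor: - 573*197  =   - 3^1*191^1*197^1 = - 112881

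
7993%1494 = 523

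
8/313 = 8/313= 0.03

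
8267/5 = 8267/5 =1653.40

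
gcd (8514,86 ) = 86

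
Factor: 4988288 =2^7*38971^1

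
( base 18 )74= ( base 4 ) 2002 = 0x82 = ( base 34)3s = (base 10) 130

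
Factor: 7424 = 2^8*29^1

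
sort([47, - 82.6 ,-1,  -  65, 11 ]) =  [ -82.6,-65, - 1, 11, 47 ]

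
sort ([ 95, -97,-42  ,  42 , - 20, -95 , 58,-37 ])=[ - 97,-95, - 42, - 37, - 20, 42, 58 , 95 ]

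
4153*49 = 203497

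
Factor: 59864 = 2^3*7^1*1069^1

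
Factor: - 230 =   -  2^1 * 5^1 *23^1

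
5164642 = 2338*2209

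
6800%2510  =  1780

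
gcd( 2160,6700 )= 20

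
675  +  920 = 1595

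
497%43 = 24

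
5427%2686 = 55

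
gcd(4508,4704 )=196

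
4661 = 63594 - 58933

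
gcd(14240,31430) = 10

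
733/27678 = 733/27678= 0.03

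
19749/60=6583/20 = 329.15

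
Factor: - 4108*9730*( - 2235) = 89334827400 = 2^3*3^1*5^2*7^1*13^1*79^1 * 139^1*149^1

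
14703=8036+6667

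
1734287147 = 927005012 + 807282135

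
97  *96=9312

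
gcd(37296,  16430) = 2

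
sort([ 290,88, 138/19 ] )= [138/19, 88, 290]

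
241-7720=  - 7479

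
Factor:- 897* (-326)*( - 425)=-124279350=- 2^1*3^1 * 5^2*13^1*17^1 * 23^1*163^1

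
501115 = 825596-324481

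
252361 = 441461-189100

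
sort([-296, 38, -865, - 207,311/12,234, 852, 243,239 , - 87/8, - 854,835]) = [ - 865, - 854, - 296, - 207,-87/8,311/12, 38,  234,239,243,835,852]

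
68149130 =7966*8555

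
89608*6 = 537648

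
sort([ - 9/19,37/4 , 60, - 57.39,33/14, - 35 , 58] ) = [ - 57.39, - 35, - 9/19,33/14,37/4,58,60]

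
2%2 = 0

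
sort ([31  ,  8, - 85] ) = [ - 85, 8,31]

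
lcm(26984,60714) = 242856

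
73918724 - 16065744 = 57852980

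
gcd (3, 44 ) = 1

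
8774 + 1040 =9814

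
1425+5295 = 6720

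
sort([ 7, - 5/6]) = [ - 5/6,7 ]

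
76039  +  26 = 76065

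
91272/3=30424   =  30424.00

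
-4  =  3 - 7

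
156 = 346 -190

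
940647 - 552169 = 388478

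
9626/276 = 34 + 121/138 = 34.88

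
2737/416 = 2737/416= 6.58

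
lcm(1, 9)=9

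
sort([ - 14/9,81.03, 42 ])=[ - 14/9,42, 81.03 ]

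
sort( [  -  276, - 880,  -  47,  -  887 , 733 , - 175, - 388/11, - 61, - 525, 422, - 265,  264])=[-887 ,  -  880,  -  525, - 276, - 265,-175, - 61, - 47, - 388/11, 264,422,733]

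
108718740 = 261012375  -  152293635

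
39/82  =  39/82  =  0.48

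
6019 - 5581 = 438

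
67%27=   13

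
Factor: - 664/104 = -13^( - 1 ) * 83^1 =-83/13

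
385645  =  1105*349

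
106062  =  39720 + 66342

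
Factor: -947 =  - 947^1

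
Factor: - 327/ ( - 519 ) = 109/173 = 109^1*173^( - 1 )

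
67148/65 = 1033 + 3/65 = 1033.05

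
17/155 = 17/155 = 0.11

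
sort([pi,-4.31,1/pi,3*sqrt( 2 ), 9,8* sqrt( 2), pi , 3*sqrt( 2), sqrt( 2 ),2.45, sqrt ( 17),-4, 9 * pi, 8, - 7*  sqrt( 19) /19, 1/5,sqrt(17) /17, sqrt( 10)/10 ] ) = [ - 4.31,-4, - 7 *sqrt( 19 ) /19, 1/5, sqrt( 17) /17, sqrt( 10)/10, 1/pi, sqrt ( 2)  ,  2.45 , pi, pi,  sqrt(17),3*sqrt( 2 ), 3 * sqrt( 2),  8, 9, 8*sqrt( 2), 9*pi]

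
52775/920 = 10555/184 = 57.36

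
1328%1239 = 89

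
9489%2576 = 1761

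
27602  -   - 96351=123953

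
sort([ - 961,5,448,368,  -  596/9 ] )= [ - 961, - 596/9,5,368,448]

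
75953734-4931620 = 71022114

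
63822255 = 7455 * 8561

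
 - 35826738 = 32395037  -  68221775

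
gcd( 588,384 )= 12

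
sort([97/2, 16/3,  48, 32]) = [16/3,32, 48, 97/2]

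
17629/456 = 17629/456 = 38.66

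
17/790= 17/790 = 0.02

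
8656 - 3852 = 4804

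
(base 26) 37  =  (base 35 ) 2F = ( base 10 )85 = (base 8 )125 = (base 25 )3a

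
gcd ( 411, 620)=1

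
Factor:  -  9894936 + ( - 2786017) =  - 31^1 * 409063^1 = - 12680953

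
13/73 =13/73= 0.18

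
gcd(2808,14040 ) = 2808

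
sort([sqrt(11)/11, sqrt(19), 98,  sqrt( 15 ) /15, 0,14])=[0, sqrt ( 15)/15, sqrt(11 ) /11  ,  sqrt(19), 14, 98 ]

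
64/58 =32/29 =1.10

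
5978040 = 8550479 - 2572439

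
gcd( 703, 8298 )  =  1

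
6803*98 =666694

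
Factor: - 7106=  - 2^1*11^1*17^1 * 19^1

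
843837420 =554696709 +289140711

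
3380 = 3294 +86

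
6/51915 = 2/17305 =0.00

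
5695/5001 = 5695/5001 = 1.14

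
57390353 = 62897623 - 5507270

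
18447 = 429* 43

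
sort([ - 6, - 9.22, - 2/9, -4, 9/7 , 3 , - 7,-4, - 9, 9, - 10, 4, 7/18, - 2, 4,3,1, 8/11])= [ - 10, - 9.22, - 9, - 7, - 6, - 4, - 4, - 2, - 2/9, 7/18, 8/11, 1, 9/7, 3,3, 4,4,9] 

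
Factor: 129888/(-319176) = - 164/403 = - 2^2  *  13^( - 1 )  *31^( - 1)*41^1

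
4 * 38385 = 153540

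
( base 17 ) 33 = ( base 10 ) 54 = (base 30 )1o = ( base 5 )204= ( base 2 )110110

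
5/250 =1/50=0.02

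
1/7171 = 1/7171 = 0.00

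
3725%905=105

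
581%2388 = 581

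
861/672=1  +  9/32 = 1.28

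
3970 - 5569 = -1599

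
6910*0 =0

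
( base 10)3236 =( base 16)ca4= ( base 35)2MG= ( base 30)3HQ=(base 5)100421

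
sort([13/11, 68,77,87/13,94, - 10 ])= [-10,  13/11, 87/13,68,77, 94 ]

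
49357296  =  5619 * 8784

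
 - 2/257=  - 2/257  =  - 0.01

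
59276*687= 40722612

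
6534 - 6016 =518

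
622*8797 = 5471734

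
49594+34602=84196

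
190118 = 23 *8266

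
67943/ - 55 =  - 1236 + 37/55  =  -1235.33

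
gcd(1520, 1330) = 190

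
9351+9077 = 18428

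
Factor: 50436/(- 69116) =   -  3^3*37^( - 1) = - 27/37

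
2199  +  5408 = 7607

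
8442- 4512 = 3930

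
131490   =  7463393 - 7331903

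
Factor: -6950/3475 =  - 2   =  - 2^1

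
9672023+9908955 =19580978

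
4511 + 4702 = 9213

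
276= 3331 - 3055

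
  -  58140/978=-9690/163 = -59.45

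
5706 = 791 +4915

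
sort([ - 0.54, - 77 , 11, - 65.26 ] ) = [-77, - 65.26, - 0.54,11 ] 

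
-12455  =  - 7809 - 4646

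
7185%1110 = 525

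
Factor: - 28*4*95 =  - 10640 = - 2^4*5^1*7^1*19^1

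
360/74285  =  72/14857 = 0.00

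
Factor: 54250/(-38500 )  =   - 31/22 = - 2^(-1)*11^( - 1)*31^1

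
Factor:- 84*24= -2^5*3^2*7^1 = -2016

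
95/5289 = 95/5289=0.02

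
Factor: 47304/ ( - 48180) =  - 2^1*3^3*5^( - 1) *11^(-1)=- 54/55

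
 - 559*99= - 55341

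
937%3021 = 937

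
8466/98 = 86 + 19/49 = 86.39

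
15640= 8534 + 7106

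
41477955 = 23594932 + 17883023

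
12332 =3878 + 8454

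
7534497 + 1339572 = 8874069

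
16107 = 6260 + 9847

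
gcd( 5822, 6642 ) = 82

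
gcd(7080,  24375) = 15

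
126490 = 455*278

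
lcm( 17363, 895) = 86815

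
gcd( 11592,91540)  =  92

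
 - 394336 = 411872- 806208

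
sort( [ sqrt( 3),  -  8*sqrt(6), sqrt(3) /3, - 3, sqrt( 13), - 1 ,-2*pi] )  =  [ - 8*sqrt (6 ),-2 * pi, - 3, - 1, sqrt(3)/3, sqrt(3 ), sqrt(13 ) ]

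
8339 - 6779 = 1560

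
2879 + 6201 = 9080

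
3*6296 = 18888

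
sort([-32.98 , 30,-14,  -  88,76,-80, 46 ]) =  [-88, - 80 , - 32.98 ,- 14, 30, 46,76 ]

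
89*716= 63724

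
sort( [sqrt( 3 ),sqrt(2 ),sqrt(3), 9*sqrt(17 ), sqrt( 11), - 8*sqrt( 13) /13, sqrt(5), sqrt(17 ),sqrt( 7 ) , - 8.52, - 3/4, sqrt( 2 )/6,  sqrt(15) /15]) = [-8.52,- 8 * sqrt( 13)/13,  -  3/4, sqrt(2)/6, sqrt( 15)/15, sqrt( 2), sqrt(3), sqrt(3), sqrt( 5), sqrt( 7 ), sqrt(11), sqrt ( 17 ), 9*sqrt( 17)]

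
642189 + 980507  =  1622696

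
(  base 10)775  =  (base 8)1407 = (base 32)o7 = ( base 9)1051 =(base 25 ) 160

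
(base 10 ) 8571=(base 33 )7SO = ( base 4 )2011323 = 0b10000101111011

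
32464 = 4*8116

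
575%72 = 71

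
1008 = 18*56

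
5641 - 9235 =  - 3594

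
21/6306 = 7/2102 = 0.00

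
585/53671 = 585/53671 = 0.01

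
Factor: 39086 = 2^1*19543^1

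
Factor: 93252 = 2^2*3^1*19^1*409^1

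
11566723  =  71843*161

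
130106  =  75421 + 54685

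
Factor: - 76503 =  - 3^1*7^1*3643^1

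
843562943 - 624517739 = 219045204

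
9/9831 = 3/3277 = 0.00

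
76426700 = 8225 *9292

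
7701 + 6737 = 14438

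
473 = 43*11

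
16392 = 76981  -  60589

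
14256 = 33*432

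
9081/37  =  9081/37 =245.43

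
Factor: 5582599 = 11^1*19^1*26711^1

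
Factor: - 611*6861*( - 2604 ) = 10916152884 = 2^2 * 3^2 *7^1*13^1*31^1*47^1*2287^1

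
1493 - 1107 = 386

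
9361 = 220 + 9141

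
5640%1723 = 471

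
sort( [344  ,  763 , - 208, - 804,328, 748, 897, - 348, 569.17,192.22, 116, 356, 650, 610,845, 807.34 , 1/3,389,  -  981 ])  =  [-981,-804, - 348, - 208,1/3,116,192.22, 328, 344,  356,389, 569.17, 610, 650,748, 763,807.34, 845, 897]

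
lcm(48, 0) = 0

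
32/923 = 32/923 = 0.03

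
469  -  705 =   -  236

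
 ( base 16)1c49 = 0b1110001001001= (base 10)7241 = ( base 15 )222b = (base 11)5493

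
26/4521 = 26/4521 = 0.01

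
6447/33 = 2149/11 = 195.36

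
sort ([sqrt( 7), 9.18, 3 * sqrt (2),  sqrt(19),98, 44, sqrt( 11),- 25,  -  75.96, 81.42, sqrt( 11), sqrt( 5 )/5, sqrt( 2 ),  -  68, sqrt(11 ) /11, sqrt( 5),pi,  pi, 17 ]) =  [ - 75.96,  -  68,-25, sqrt( 11 ) /11, sqrt( 5 ) /5, sqrt(2 ), sqrt (5 )  ,  sqrt( 7),pi,pi,sqrt(11), sqrt(11 ), 3*sqrt( 2 ),sqrt( 19),9.18, 17, 44,81.42 , 98]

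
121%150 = 121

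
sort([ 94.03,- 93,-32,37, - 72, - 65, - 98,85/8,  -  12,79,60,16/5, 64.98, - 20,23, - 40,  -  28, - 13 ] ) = [ - 98, - 93, - 72, - 65, - 40, - 32, - 28,-20,-13, - 12,16/5,85/8,  23, 37, 60,  64.98,79, 94.03 ] 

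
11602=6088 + 5514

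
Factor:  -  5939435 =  - 5^1*1187887^1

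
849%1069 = 849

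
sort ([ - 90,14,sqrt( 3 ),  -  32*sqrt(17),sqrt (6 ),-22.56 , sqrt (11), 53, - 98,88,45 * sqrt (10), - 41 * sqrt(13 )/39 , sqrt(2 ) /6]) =[ - 32 * sqrt( 17),  -  98, -90, - 22.56, - 41*sqrt(13 )/39,sqrt(2)/6,sqrt( 3 ) , sqrt( 6) , sqrt(11 ), 14,53,88 , 45 * sqrt ( 10 ) ]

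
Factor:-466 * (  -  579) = 2^1*3^1*193^1*233^1  =  269814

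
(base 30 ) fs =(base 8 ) 736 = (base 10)478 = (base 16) 1DE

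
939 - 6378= - 5439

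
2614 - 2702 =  - 88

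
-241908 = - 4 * 60477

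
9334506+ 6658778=15993284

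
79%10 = 9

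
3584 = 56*64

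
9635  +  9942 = 19577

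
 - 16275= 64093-80368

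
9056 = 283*32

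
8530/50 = 853/5 = 170.60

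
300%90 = 30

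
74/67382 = 37/33691 = 0.00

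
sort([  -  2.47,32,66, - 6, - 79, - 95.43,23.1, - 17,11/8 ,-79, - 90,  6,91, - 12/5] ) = [ - 95.43,-90,-79,  -  79, - 17,-6, - 2.47,  -  12/5,11/8, 6, 23.1,32, 66,91 ] 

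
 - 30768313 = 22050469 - 52818782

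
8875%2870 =265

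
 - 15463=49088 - 64551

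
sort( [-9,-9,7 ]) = [-9,  -  9,7]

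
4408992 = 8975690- 4566698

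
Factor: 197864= 2^3 * 24733^1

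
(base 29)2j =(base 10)77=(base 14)57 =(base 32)2D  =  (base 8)115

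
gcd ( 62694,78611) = 1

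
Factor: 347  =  347^1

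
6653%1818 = 1199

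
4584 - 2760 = 1824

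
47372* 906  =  42919032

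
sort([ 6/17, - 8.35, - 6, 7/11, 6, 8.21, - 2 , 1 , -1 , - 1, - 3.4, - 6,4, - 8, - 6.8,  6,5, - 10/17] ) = [ - 8.35, - 8, - 6.8,-6, - 6, - 3.4, - 2, - 1, - 1, - 10/17,6/17,7/11,  1, 4,5,6,6,8.21 ] 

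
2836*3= 8508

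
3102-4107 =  - 1005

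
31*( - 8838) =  - 273978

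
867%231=174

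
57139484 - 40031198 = 17108286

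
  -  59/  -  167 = 59/167 = 0.35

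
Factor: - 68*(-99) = 2^2 * 3^2*11^1*17^1 =6732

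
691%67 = 21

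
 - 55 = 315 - 370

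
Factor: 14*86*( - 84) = - 101136 = -  2^4 * 3^1*7^2*43^1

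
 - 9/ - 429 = 3/143 = 0.02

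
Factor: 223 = 223^1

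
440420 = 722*610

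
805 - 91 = 714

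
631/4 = 157+3/4 = 157.75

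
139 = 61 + 78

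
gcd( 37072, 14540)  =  4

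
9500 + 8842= 18342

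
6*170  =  1020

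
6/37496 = 3/18748= 0.00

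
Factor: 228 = 2^2*3^1*19^1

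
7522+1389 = 8911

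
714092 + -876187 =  - 162095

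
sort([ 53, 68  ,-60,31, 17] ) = [ - 60, 17, 31 , 53 , 68] 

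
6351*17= 107967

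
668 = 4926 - 4258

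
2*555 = 1110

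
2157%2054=103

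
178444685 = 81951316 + 96493369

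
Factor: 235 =5^1 * 47^1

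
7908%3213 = 1482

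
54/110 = 27/55=0.49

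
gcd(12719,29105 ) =1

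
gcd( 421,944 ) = 1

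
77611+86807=164418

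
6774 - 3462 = 3312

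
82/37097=82/37097 = 0.00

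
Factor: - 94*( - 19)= 1786 = 2^1*19^1* 47^1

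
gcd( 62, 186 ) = 62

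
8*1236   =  9888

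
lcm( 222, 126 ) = 4662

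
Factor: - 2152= - 2^3  *  269^1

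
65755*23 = 1512365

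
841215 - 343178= 498037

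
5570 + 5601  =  11171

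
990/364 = 495/182 = 2.72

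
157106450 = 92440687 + 64665763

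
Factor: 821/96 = 2^ (- 5)*3^(-1) * 821^1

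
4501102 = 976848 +3524254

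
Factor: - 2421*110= - 2^1*3^2*5^1*11^1*269^1= -266310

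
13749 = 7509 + 6240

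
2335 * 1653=3859755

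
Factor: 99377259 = 3^1 * 647^1*51199^1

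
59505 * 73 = 4343865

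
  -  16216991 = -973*16667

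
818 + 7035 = 7853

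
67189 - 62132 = 5057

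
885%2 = 1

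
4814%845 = 589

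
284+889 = 1173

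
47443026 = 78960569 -31517543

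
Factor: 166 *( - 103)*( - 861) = 14721378 = 2^1 * 3^1 *7^1*41^1 *83^1  *103^1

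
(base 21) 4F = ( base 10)99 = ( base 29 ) 3c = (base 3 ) 10200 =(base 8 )143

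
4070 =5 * 814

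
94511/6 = 15751 + 5/6 = 15751.83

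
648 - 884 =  - 236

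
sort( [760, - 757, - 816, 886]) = [  -  816 , - 757,760, 886] 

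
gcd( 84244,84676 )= 4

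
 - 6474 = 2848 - 9322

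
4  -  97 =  - 93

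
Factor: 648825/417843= 3^( - 1 )*5^2*17^(  -  1)*41^1*211^1*2731^( - 1) =216275/139281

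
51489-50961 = 528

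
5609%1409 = 1382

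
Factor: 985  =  5^1*197^1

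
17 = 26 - 9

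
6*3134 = 18804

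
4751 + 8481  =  13232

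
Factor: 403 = 13^1*31^1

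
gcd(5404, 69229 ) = 1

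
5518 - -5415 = 10933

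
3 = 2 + 1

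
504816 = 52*9708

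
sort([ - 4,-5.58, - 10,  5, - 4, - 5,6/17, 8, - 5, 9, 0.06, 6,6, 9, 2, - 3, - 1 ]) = [-10, - 5.58, - 5, - 5, - 4 , - 4,-3,- 1, 0.06,6/17, 2,5,6,6, 8, 9,9]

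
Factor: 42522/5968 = 57/8= 2^( - 3)*3^1*19^1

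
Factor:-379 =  - 379^1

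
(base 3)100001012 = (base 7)25136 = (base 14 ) 258d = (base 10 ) 6593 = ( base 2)1100111000001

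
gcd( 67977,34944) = 273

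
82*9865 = 808930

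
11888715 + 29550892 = 41439607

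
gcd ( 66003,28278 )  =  3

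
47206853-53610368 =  -6403515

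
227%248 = 227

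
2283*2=4566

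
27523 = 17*1619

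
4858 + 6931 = 11789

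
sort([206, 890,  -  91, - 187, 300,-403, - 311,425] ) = [ - 403, - 311, - 187, - 91, 206  ,  300,425,890] 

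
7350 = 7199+151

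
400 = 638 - 238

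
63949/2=31974 + 1/2 = 31974.50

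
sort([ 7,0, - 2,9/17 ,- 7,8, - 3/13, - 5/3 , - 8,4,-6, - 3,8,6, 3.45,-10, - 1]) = [ - 10, - 8,- 7, - 6 , - 3,-2,-5/3, - 1,-3/13, 0, 9/17,3.45,4,6,7, 8,8 ]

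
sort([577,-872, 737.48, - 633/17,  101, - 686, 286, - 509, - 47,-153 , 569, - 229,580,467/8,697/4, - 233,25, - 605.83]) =[ - 872, - 686, - 605.83, - 509,-233, - 229, - 153 , - 47, - 633/17,25,467/8,101, 697/4,286 , 569,577,580, 737.48 ]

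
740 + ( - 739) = 1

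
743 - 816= - 73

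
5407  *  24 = 129768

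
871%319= 233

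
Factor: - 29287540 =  - 2^2*5^1*227^1*6451^1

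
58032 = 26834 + 31198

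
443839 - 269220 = 174619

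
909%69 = 12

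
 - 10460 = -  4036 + -6424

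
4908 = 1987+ 2921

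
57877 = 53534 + 4343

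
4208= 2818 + 1390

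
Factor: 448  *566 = 253568 = 2^7*7^1 * 283^1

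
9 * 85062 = 765558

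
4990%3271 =1719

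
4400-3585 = 815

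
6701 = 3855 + 2846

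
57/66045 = 19/22015 = 0.00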